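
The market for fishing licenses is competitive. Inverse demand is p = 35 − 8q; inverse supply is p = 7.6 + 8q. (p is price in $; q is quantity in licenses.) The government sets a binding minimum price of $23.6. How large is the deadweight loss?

$0.66

Competitive equilibrium: 35 − 8q = 7.6 + 8q → q* = 1.7125, p* = 21.3.
At the floor p = 23.6, quantity demanded = (35 − 23.6)/8 = 1.425.
Sellers' marginal cost at q' = 1.425: 7.6 + 8·1.425 = 19.
Δq = 1.7125 − 1.425 = 0.2875; wedge = 23.6 − 19 = 4.6.
Welfare loss = ½ × 0.2875 × 4.6 = $0.66.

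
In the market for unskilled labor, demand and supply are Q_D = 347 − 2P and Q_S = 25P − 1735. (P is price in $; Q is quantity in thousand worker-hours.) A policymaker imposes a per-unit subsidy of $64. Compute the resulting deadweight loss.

In inverse form: demand P = 173.5 − 0.5Q, supply P = 69.4 + 0.04Q.
Competitive equilibrium: 173.5 − 0.5Q = 69.4 + 0.04Q → Q* = 192.7778, P* = 77.1111.
The subsidy lowers effective supply by 64: P = 5.4 + 0.04Q.
New quantity: 173.5 − 0.5Q = 5.4 + 0.04Q → Q' = 311.2963.
Overproduction ΔQ = 311.2963 − 192.7778 = 118.5185; wedge = subsidy = 64.
Welfare loss = ½ × 118.5185 × 64 = $3792.59 thousand.

$3792.59 thousand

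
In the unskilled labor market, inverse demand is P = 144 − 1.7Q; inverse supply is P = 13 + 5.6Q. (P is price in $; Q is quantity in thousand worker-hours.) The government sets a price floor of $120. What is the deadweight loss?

Competitive equilibrium: 144 − 1.7Q = 13 + 5.6Q → Q* = 17.9452, P* = 113.4932.
At the floor P = 120, quantity demanded = (144 − 120)/1.7 = 14.1176.
Sellers' marginal cost at Q' = 14.1176: 13 + 5.6·14.1176 = 92.0586.
ΔQ = 17.9452 − 14.1176 = 3.8276; wedge = 120 − 92.0586 = 27.9414.
Welfare loss = ½ × 3.8276 × 27.9414 = $53.47 thousand.

$53.47 thousand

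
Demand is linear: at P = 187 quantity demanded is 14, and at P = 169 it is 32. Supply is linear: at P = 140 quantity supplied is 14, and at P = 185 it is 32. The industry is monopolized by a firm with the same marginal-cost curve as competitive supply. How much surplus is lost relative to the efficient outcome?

Demand slope = (169 − 187)/(32 − 14) = −1, so P = 201 − Q.
Supply slope = (185 − 140)/(32 − 14) = 2.5, so P = 105 + 2.5Q.
Competitive equilibrium: 201 − Q = 105 + 2.5Q → Q* = 27.4286, P* = 173.5714.
Marginal revenue: MR = 201 − 2Q. Set MR = MC: 201 − 2Q = 105 + 2.5Q → Q_m = 21.3333.
Price P_m = 201 − 1·21.3333 = 179.6667; MC(Q_m) = 105 + 2.5·21.3333 = 158.3333.
Competitive Q* = 27.4286, so ΔQ = 6.0953; wedge = 179.6667 − 158.3333 = 21.3334.
DWL = ½ × 6.0953 × 21.3334 = 65.02.

65.02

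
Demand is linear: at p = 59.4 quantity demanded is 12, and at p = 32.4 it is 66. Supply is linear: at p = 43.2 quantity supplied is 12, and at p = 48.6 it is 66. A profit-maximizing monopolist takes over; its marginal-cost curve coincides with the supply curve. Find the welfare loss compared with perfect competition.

Demand slope = (32.4 − 59.4)/(66 − 12) = −0.5, so p = 65.4 − 0.5q.
Supply slope = (48.6 − 43.2)/(66 − 12) = 0.1, so p = 42 + 0.1q.
Competitive equilibrium: 65.4 − 0.5q = 42 + 0.1q → q* = 39, p* = 45.9.
Marginal revenue: MR = 65.4 − q. Set MR = MC: 65.4 − q = 42 + 0.1q → q_m = 21.2727.
Price p_m = 65.4 − 0.5·21.2727 = 54.7637; MC(q_m) = 42 + 0.1·21.2727 = 44.1273.
Competitive q* = 39, so Δq = 17.7273; wedge = 54.7637 − 44.1273 = 10.6364.
The triangle = ½ × 17.7273 × 10.6364 = 94.28.

94.28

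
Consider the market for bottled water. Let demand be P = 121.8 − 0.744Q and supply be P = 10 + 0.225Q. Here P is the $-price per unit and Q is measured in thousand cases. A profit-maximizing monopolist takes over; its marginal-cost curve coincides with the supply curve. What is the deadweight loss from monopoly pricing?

$1216.64 thousand

Competitive equilibrium: 121.8 − 0.744Q = 10 + 0.225Q → Q* = 115.3767, P* = 35.9598.
Marginal revenue: MR = 121.8 − 1.488Q. Set MR = MC: 121.8 − 1.488Q = 10 + 0.225Q → Q_m = 65.2656.
Price P_m = 121.8 − 0.744·65.2656 = 73.2424; MC(Q_m) = 10 + 0.225·65.2656 = 24.6848.
Competitive Q* = 115.3767, so ΔQ = 50.1111; wedge = 73.2424 − 24.6848 = 48.5576.
DWL = ½ × 50.1111 × 48.5576 = $1216.64 thousand.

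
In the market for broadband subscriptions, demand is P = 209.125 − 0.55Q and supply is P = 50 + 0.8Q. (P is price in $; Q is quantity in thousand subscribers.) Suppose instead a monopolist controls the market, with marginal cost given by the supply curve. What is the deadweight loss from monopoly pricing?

Competitive equilibrium: 209.125 − 0.55Q = 50 + 0.8Q → Q* = 117.87037, P* = 144.2963.
Marginal revenue: MR = 209.125 − 1.1Q. Set MR = MC: 209.125 − 1.1Q = 50 + 0.8Q → Q_m = 83.75.
Price P_m = 209.125 − 0.55·83.75 = 163.0625; MC(Q_m) = 50 + 0.8·83.75 = 117.
Competitive Q* = 117.87037, so ΔQ = 34.12037; wedge = 163.0625 − 117 = 46.0625.
The triangle = ½ × 34.12037 × 46.0625 = $785.83 thousand.

$785.83 thousand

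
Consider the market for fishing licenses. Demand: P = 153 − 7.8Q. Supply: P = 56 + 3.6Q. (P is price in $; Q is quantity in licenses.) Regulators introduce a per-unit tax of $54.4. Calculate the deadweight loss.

Competitive equilibrium: 153 − 7.8Q = 56 + 3.6Q → Q* = 8.5088, P* = 86.6316.
With the tax, the buyer price exceeds the seller price by 54.4: (153 − 7.8Q) − (56 + 3.6Q) = 54.4 → Q' = 3.7368.
ΔQ = 8.5088 − 3.7368 = 4.772; the wedge equals the tax, 54.4.
The triangle = ½ × 4.772 × 54.4 = $129.80.

$129.80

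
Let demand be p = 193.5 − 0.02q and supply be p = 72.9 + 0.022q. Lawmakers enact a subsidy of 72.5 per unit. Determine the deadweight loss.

62574.40

Competitive equilibrium: 193.5 − 0.02q = 72.9 + 0.022q → q* = 2871.4286, p* = 136.0714.
The subsidy lowers effective supply by 72.5: p = 0.4 + 0.022q.
New quantity: 193.5 − 0.02q = 0.4 + 0.022q → q' = 4597.619.
Overproduction Δq = 4597.619 − 2871.4286 = 1726.1904; wedge = subsidy = 72.5.
DWL = ½ × 1726.1904 × 72.5 = 62574.40.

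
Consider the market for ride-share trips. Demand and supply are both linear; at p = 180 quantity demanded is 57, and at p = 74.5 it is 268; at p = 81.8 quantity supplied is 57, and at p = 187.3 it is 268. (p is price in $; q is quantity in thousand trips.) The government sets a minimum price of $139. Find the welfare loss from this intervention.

$131.22 thousand

Demand slope = (74.5 − 180)/(268 − 57) = −0.5, so p = 208.5 − 0.5q.
Supply slope = (187.3 − 81.8)/(268 − 57) = 0.5, so p = 53.3 + 0.5q.
Competitive equilibrium: 208.5 − 0.5q = 53.3 + 0.5q → q* = 155.2, p* = 130.9.
At the floor p = 139, quantity demanded = (208.5 − 139)/0.5 = 139.
Sellers' marginal cost at q' = 139: 53.3 + 0.5·139 = 122.8.
Δq = 155.2 − 139 = 16.2; wedge = 139 − 122.8 = 16.2.
DWL = ½ × 16.2 × 16.2 = $131.22 thousand.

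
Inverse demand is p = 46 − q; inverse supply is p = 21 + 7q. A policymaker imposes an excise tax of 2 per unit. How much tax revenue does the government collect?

Competitive equilibrium: 46 − q = 21 + 7q → q* = 3.125, p* = 42.875.
With the tax, the buyer price exceeds the seller price by 2: (46 − q) − (21 + 7q) = 2 → q' = 2.875.
Tax revenue = 2 × 2.875 = 5.75.

5.75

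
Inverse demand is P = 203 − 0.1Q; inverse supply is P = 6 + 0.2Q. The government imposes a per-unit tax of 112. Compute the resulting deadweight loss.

Competitive equilibrium: 203 − 0.1Q = 6 + 0.2Q → Q* = 656.6667, P* = 137.3333.
With the tax, the buyer price exceeds the seller price by 112: (203 − 0.1Q) − (6 + 0.2Q) = 112 → Q' = 283.3333.
ΔQ = 656.6667 − 283.3333 = 373.3334; the wedge equals the tax, 112.
DWL = ½ × 373.3334 × 112 = 20906.67.

20906.67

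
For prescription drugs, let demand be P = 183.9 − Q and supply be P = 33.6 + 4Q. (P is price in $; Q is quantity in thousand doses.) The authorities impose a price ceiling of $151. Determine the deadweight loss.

$1.26 thousand

Competitive equilibrium: 183.9 − Q = 33.6 + 4Q → Q* = 30.06, P* = 153.84.
At the ceiling P = 151, quantity supplied = (151 − 33.6)/4 = 29.35.
Willingness to pay at Q' = 29.35: 183.9 − 1·29.35 = 154.55.
ΔQ = 30.06 − 29.35 = 0.71; wedge = 154.55 − 151 = 3.55.
The triangle = ½ × 0.71 × 3.55 = $1.26 thousand.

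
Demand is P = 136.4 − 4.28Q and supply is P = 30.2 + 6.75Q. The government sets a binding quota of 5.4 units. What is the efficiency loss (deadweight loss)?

Competitive equilibrium: 136.4 − 4.28Q = 30.2 + 6.75Q → Q* = 9.6283, P* = 95.1909.
At Q = 5.4: demand price = 136.4 − 4.28·5.4 = 113.288; supply price = 30.2 + 6.75·5.4 = 66.65.
ΔQ = 9.6283 − 5.4 = 4.2283; wedge = 113.288 − 66.65 = 46.638.
DWL = ½ × 4.2283 × 46.638 = 98.60.

98.60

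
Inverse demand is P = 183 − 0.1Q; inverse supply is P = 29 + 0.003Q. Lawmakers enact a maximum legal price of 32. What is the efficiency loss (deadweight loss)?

Competitive equilibrium: 183 − 0.1Q = 29 + 0.003Q → Q* = 1495.1456, P* = 33.4854.
At the ceiling P = 32, quantity supplied = (32 − 29)/0.003 = 1000.
Willingness to pay at Q' = 1000: 183 − 0.1·1000 = 83.
ΔQ = 1495.1456 − 1000 = 495.1456; wedge = 83 − 32 = 51.
Deadweight loss = ½ × 495.1456 × 51 = 12626.21.

12626.21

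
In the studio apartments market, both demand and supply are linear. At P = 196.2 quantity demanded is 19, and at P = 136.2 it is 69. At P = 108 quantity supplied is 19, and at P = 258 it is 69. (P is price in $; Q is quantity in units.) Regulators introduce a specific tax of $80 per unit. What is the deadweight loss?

Demand slope = (136.2 − 196.2)/(69 − 19) = −1.2, so P = 219 − 1.2Q.
Supply slope = (258 − 108)/(69 − 19) = 3, so P = 51 + 3Q.
Competitive equilibrium: 219 − 1.2Q = 51 + 3Q → Q* = 40, P* = 171.
With the tax, the buyer price exceeds the seller price by 80: (219 − 1.2Q) − (51 + 3Q) = 80 → Q' = 20.9524.
ΔQ = 40 − 20.9524 = 19.0476; the wedge equals the tax, 80.
DWL = ½ × 19.0476 × 80 = $761.90.

$761.90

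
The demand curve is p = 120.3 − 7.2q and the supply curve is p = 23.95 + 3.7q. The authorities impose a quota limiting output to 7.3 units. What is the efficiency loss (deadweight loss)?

12.92

Competitive equilibrium: 120.3 − 7.2q = 23.95 + 3.7q → q* = 8.8394, p* = 56.656.
At q = 7.3: demand price = 120.3 − 7.2·7.3 = 67.74; supply price = 23.95 + 3.7·7.3 = 50.96.
Δq = 8.8394 − 7.3 = 1.5394; wedge = 67.74 − 50.96 = 16.78.
DWL = ½ × 1.5394 × 16.78 = 12.92.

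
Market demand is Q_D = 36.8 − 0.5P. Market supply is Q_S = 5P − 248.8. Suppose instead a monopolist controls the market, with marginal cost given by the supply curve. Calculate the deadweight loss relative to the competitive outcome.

29.29

In inverse form: demand P = 73.6 − 2Q, supply P = 49.76 + 0.2Q.
Competitive equilibrium: 73.6 − 2Q = 49.76 + 0.2Q → Q* = 10.8364, P* = 51.9273.
Marginal revenue: MR = 73.6 − 4Q. Set MR = MC: 73.6 − 4Q = 49.76 + 0.2Q → Q_m = 5.6762.
Price P_m = 73.6 − 2·5.6762 = 62.2476; MC(Q_m) = 49.76 + 0.2·5.6762 = 50.8952.
Competitive Q* = 10.8364, so ΔQ = 5.1602; wedge = 62.2476 − 50.8952 = 11.3524.
The triangle = ½ × 5.1602 × 11.3524 = 29.29.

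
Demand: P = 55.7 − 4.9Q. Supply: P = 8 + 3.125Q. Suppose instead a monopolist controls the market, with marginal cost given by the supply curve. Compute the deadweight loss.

20.37

Competitive equilibrium: 55.7 − 4.9Q = 8 + 3.125Q → Q* = 5.94393, P* = 26.57477.
Marginal revenue: MR = 55.7 − 9.8Q. Set MR = MC: 55.7 − 9.8Q = 8 + 3.125Q → Q_m = 3.69052.
Price P_m = 55.7 − 4.9·3.69052 = 37.61645; MC(Q_m) = 8 + 3.125·3.69052 = 19.53288.
Competitive Q* = 5.94393, so ΔQ = 2.25341; wedge = 37.61645 − 19.53288 = 18.08357.
The triangle = ½ × 2.25341 × 18.08357 = 20.37.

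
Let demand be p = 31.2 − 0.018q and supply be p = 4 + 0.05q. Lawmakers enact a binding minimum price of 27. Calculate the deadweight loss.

944.44

Competitive equilibrium: 31.2 − 0.018q = 4 + 0.05q → q* = 400, p* = 24.
At the floor p = 27, quantity demanded = (31.2 − 27)/0.018 = 233.3333.
Sellers' marginal cost at q' = 233.3333: 4 + 0.05·233.3333 = 15.6667.
Δq = 400 − 233.3333 = 166.6667; wedge = 27 − 15.6667 = 11.3333.
The triangle = ½ × 166.6667 × 11.3333 = 944.44.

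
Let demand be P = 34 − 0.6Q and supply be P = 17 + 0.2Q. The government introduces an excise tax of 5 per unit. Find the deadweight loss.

15.625

Competitive equilibrium: 34 − 0.6Q = 17 + 0.2Q → Q* = 21.25, P* = 21.25.
With the tax, the buyer price exceeds the seller price by 5: (34 − 0.6Q) − (17 + 0.2Q) = 5 → Q' = 15.
ΔQ = 21.25 − 15 = 6.25; the wedge equals the tax, 5.
DWL = ½ × 6.25 × 5 = 15.625.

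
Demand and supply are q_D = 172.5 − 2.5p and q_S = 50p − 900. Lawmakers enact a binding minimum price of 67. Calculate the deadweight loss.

In inverse form: demand p = 69 − 0.4q, supply p = 18 + 0.02q.
Competitive equilibrium: 69 − 0.4q = 18 + 0.02q → q* = 121.4286, p* = 20.4286.
At the floor p = 67, quantity demanded = (69 − 67)/0.4 = 5.
Sellers' marginal cost at q' = 5: 18 + 0.02·5 = 18.1.
Δq = 121.4286 − 5 = 116.4286; wedge = 67 − 18.1 = 48.9.
DWL = ½ × 116.4286 × 48.9 = 2846.68.

2846.68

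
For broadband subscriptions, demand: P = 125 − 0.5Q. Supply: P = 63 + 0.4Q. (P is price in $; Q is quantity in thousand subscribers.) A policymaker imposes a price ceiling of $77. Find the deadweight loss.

Competitive equilibrium: 125 − 0.5Q = 63 + 0.4Q → Q* = 68.8889, P* = 90.5556.
At the ceiling P = 77, quantity supplied = (77 − 63)/0.4 = 35.
Willingness to pay at Q' = 35: 125 − 0.5·35 = 107.5.
ΔQ = 68.8889 − 35 = 33.8889; wedge = 107.5 − 77 = 30.5.
Welfare loss = ½ × 33.8889 × 30.5 = $516.81 thousand.

$516.81 thousand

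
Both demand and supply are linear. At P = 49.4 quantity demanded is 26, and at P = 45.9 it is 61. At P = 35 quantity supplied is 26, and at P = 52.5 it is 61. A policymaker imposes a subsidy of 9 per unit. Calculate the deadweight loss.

Demand slope = (45.9 − 49.4)/(61 − 26) = −0.1, so P = 52 − 0.1Q.
Supply slope = (52.5 − 35)/(61 − 26) = 0.5, so P = 22 + 0.5Q.
Competitive equilibrium: 52 − 0.1Q = 22 + 0.5Q → Q* = 50, P* = 47.
The subsidy lowers effective supply by 9: P = 13 + 0.5Q.
New quantity: 52 − 0.1Q = 13 + 0.5Q → Q' = 65.
Overproduction ΔQ = 65 − 50 = 15; wedge = subsidy = 9.
DWL = ½ × 15 × 9 = 67.50.

67.50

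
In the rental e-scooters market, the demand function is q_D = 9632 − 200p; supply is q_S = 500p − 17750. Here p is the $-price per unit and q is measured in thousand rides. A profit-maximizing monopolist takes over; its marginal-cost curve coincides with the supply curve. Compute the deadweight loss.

In inverse form: demand p = 48.16 − 0.005q, supply p = 35.5 + 0.002q.
Competitive equilibrium: 48.16 − 0.005q = 35.5 + 0.002q → q* = 1808.5714, p* = 39.1171.
Marginal revenue: MR = 48.16 − 0.01q. Set MR = MC: 48.16 − 0.01q = 35.5 + 0.002q → q_m = 1055.
Price p_m = 48.16 − 0.005·1055 = 42.885; MC(q_m) = 35.5 + 0.002·1055 = 37.61.
Competitive q* = 1808.5714, so Δq = 753.5714; wedge = 42.885 − 37.61 = 5.275.
Welfare loss = ½ × 753.5714 × 5.275 = $1987.54 thousand.

$1987.54 thousand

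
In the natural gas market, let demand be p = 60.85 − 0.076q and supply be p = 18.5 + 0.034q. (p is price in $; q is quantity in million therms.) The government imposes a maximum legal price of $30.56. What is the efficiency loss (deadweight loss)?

Competitive equilibrium: 60.85 − 0.076q = 18.5 + 0.034q → q* = 385, p* = 31.59.
At the ceiling p = 30.56, quantity supplied = (30.56 − 18.5)/0.034 = 354.7059.
Willingness to pay at q' = 354.7059: 60.85 − 0.076·354.7059 = 33.8924.
Δq = 385 − 354.7059 = 30.2941; wedge = 33.8924 − 30.56 = 3.3324.
Welfare loss = ½ × 30.2941 × 3.3324 = $50.48 million.

$50.48 million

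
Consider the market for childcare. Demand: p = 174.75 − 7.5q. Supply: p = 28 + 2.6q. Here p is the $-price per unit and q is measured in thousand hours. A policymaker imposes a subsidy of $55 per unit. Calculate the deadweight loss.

$149.75 thousand

Competitive equilibrium: 174.75 − 7.5q = 28 + 2.6q → q* = 14.5297, p* = 65.7772.
The subsidy lowers effective supply by 55: p = 2.6q − 27.
New quantity: 174.75 − 7.5q = 2.6q − 27 → q' = 19.9752.
Overproduction Δq = 19.9752 − 14.5297 = 5.4455; wedge = subsidy = 55.
Deadweight loss = ½ × 5.4455 × 55 = $149.75 thousand.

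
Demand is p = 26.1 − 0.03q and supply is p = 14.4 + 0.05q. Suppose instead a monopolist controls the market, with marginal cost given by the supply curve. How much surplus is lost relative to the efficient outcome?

Competitive equilibrium: 26.1 − 0.03q = 14.4 + 0.05q → q* = 146.25, p* = 21.7125.
Marginal revenue: MR = 26.1 − 0.06q. Set MR = MC: 26.1 − 0.06q = 14.4 + 0.05q → q_m = 106.3636.
Price p_m = 26.1 − 0.03·106.3636 = 22.9091; MC(q_m) = 14.4 + 0.05·106.3636 = 19.7182.
Competitive q* = 146.25, so Δq = 39.8864; wedge = 22.9091 − 19.7182 = 3.1909.
DWL = ½ × 39.8864 × 3.1909 = 63.64.

63.64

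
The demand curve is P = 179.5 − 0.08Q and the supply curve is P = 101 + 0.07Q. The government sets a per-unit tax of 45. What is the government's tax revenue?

10050

Competitive equilibrium: 179.5 − 0.08Q = 101 + 0.07Q → Q* = 523.3333, P* = 137.6333.
With the tax, the buyer price exceeds the seller price by 45: (179.5 − 0.08Q) − (101 + 0.07Q) = 45 → Q' = 223.3333.
Tax revenue = 45 × 223.3333 = 10050.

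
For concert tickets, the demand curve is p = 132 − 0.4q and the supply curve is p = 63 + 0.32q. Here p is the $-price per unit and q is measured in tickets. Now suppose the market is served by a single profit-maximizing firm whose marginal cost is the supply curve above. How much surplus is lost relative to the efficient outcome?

Competitive equilibrium: 132 − 0.4q = 63 + 0.32q → q* = 95.8333, p* = 93.6667.
Marginal revenue: MR = 132 − 0.8q. Set MR = MC: 132 − 0.8q = 63 + 0.32q → q_m = 61.6071.
Price p_m = 132 − 0.4·61.6071 = 107.3572; MC(q_m) = 63 + 0.32·61.6071 = 82.7143.
Competitive q* = 95.8333, so Δq = 34.2262; wedge = 107.3572 − 82.7143 = 24.6429.
Deadweight loss = ½ × 34.2262 × 24.6429 = $421.72.

$421.72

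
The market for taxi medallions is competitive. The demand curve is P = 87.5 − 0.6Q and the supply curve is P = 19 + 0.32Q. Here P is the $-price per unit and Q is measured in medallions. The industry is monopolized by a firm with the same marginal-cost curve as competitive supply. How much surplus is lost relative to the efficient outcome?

$397.35

Competitive equilibrium: 87.5 − 0.6Q = 19 + 0.32Q → Q* = 74.4565, P* = 42.8261.
Marginal revenue: MR = 87.5 − 1.2Q. Set MR = MC: 87.5 − 1.2Q = 19 + 0.32Q → Q_m = 45.0658.
Price P_m = 87.5 − 0.6·45.0658 = 60.4605; MC(Q_m) = 19 + 0.32·45.0658 = 33.4211.
Competitive Q* = 74.4565, so ΔQ = 29.3907; wedge = 60.4605 − 33.4211 = 27.0394.
Deadweight loss = ½ × 29.3907 × 27.0394 = $397.35.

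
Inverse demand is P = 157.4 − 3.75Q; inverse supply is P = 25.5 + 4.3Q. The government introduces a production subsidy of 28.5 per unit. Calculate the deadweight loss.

50.45

Competitive equilibrium: 157.4 − 3.75Q = 25.5 + 4.3Q → Q* = 16.3851, P* = 95.9559.
The subsidy lowers effective supply by 28.5: P = 4.3Q − 3.
New quantity: 157.4 − 3.75Q = 4.3Q − 3 → Q' = 19.9255.
Overproduction ΔQ = 19.9255 − 16.3851 = 3.5404; wedge = subsidy = 28.5.
Deadweight loss = ½ × 3.5404 × 28.5 = 50.45.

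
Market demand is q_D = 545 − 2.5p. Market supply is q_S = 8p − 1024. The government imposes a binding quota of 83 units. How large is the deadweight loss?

2052.65

In inverse form: demand p = 218 − 0.4q, supply p = 128 + 0.125q.
Competitive equilibrium: 218 − 0.4q = 128 + 0.125q → q* = 171.4286, p* = 149.4286.
At q = 83: demand price = 218 − 0.4·83 = 184.8; supply price = 128 + 0.125·83 = 138.375.
Δq = 171.4286 − 83 = 88.4286; wedge = 184.8 − 138.375 = 46.425.
Deadweight loss = ½ × 88.4286 × 46.425 = 2052.65.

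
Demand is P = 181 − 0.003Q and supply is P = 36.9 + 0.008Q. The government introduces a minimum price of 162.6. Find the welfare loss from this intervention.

266939.44

Competitive equilibrium: 181 − 0.003Q = 36.9 + 0.008Q → Q* = 13100, P* = 141.7.
At the floor P = 162.6, quantity demanded = (181 − 162.6)/0.003 = 6133.333333.
Sellers' marginal cost at Q' = 6133.333333: 36.9 + 0.008·6133.333333 = 85.966667.
ΔQ = 13100 − 6133.333333 = 6966.666667; wedge = 162.6 − 85.966667 = 76.633333.
Deadweight loss = ½ × 6966.666667 × 76.633333 = 266939.44.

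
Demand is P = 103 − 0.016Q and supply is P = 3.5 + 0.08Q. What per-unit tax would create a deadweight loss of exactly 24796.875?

69

Competitive equilibrium: 103 − 0.016Q = 3.5 + 0.08Q → Q* = 1036.4583, P* = 86.4167.
A tax t gives ΔQ = t/0.096 and wedge t, so DWL = t²/0.192.
t²/0.192 = 24796.875 → t² = 4761 → t = 69.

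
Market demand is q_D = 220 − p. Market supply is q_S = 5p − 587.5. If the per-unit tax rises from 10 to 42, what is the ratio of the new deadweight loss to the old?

17.64

In inverse form: demand p = 220 − q, supply p = 117.5 + 0.2q.
Competitive equilibrium: 220 − q = 117.5 + 0.2q → q* = 85.4167, p* = 134.5833.
For a per-unit tax t: Δq = t/1.2, so DWL = ½·t·(t/1.2) = t²/2.4.
At t = 10: DWL = 41.667. At t = 42: DWL = 735.
Ratio = (42/10)² = 17.64.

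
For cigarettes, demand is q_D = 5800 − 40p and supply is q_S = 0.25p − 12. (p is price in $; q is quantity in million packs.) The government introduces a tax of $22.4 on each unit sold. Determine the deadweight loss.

$62.33 million

In inverse form: demand p = 145 − 0.025q, supply p = 48 + 4q.
Competitive equilibrium: 145 − 0.025q = 48 + 4q → q* = 24.0994, p* = 144.3975.
With the tax, the buyer price exceeds the seller price by 22.4: (145 − 0.025q) − (48 + 4q) = 22.4 → q' = 18.5342.
Δq = 24.0994 − 18.5342 = 5.5652; the wedge equals the tax, 22.4.
Welfare loss = ½ × 5.5652 × 22.4 = $62.33 million.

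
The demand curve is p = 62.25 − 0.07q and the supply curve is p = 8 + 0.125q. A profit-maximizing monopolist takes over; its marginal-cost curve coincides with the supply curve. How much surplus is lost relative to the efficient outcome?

Competitive equilibrium: 62.25 − 0.07q = 8 + 0.125q → q* = 278.2051, p* = 42.7756.
Marginal revenue: MR = 62.25 − 0.14q. Set MR = MC: 62.25 − 0.14q = 8 + 0.125q → q_m = 204.717.
Price p_m = 62.25 − 0.07·204.717 = 47.9198; MC(q_m) = 8 + 0.125·204.717 = 33.5896.
Competitive q* = 278.2051, so Δq = 73.4881; wedge = 47.9198 − 33.5896 = 14.3302.
Welfare loss = ½ × 73.4881 × 14.3302 = 526.55.

526.55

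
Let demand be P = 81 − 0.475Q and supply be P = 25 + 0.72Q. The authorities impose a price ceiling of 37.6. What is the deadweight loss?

Competitive equilibrium: 81 − 0.475Q = 25 + 0.72Q → Q* = 46.8619, P* = 58.7406.
At the ceiling P = 37.6, quantity supplied = (37.6 − 25)/0.72 = 17.5.
Willingness to pay at Q' = 17.5: 81 − 0.475·17.5 = 72.6875.
ΔQ = 46.8619 − 17.5 = 29.3619; wedge = 72.6875 − 37.6 = 35.0875.
DWL = ½ × 29.3619 × 35.0875 = 515.12.

515.12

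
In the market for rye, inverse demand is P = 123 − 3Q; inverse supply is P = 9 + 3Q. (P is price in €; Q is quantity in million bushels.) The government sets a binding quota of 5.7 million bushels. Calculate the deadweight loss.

Competitive equilibrium: 123 − 3Q = 9 + 3Q → Q* = 19, P* = 66.
At Q = 5.7: demand price = 123 − 3·5.7 = 105.9; supply price = 9 + 3·5.7 = 26.1.
ΔQ = 19 − 5.7 = 13.3; wedge = 105.9 − 26.1 = 79.8.
DWL = ½ × 13.3 × 79.8 = €530.67 million.

€530.67 million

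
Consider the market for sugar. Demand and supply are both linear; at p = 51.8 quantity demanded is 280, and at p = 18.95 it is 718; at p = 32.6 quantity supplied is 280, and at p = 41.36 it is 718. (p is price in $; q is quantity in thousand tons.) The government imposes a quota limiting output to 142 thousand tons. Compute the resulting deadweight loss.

$5494.40 thousand

Demand slope = (18.95 − 51.8)/(718 − 280) = −0.075, so p = 72.8 − 0.075q.
Supply slope = (41.36 − 32.6)/(718 − 280) = 0.02, so p = 27 + 0.02q.
Competitive equilibrium: 72.8 − 0.075q = 27 + 0.02q → q* = 482.1053, p* = 36.6421.
At q = 142: demand price = 72.8 − 0.075·142 = 62.15; supply price = 27 + 0.02·142 = 29.84.
Δq = 482.1053 − 142 = 340.1053; wedge = 62.15 − 29.84 = 32.31.
DWL = ½ × 340.1053 × 32.31 = $5494.40 thousand.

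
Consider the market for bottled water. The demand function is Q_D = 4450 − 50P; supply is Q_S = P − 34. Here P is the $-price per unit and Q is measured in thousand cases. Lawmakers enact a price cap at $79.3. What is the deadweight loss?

$37.91 thousand

In inverse form: demand P = 89 − 0.02Q, supply P = 34 + Q.
Competitive equilibrium: 89 − 0.02Q = 34 + Q → Q* = 53.9216, P* = 87.9216.
At the ceiling P = 79.3, quantity supplied = (79.3 − 34)/1 = 45.3.
Willingness to pay at Q' = 45.3: 89 − 0.02·45.3 = 88.094.
ΔQ = 53.9216 − 45.3 = 8.6216; wedge = 88.094 − 79.3 = 8.794.
Deadweight loss = ½ × 8.6216 × 8.794 = $37.91 thousand.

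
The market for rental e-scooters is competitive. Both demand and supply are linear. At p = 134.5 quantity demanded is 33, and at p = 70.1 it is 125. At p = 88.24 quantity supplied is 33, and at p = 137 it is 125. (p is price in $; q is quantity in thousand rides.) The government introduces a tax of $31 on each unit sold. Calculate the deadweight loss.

$390.65 thousand

Demand slope = (70.1 − 134.5)/(125 − 33) = −0.7, so p = 157.6 − 0.7q.
Supply slope = (137 − 88.24)/(125 − 33) = 0.53, so p = 70.75 + 0.53q.
Competitive equilibrium: 157.6 − 0.7q = 70.75 + 0.53q → q* = 70.6098, p* = 108.1732.
With the tax, the buyer price exceeds the seller price by 31: (157.6 − 0.7q) − (70.75 + 0.53q) = 31 → q' = 45.4065.
Δq = 70.6098 − 45.4065 = 25.2033; the wedge equals the tax, 31.
Welfare loss = ½ × 25.2033 × 31 = $390.65 thousand.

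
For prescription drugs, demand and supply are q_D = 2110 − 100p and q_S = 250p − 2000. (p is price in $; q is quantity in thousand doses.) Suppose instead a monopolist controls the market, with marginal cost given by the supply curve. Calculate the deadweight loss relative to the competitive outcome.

$1064.05 thousand

In inverse form: demand p = 21.1 − 0.01q, supply p = 8 + 0.004q.
Competitive equilibrium: 21.1 − 0.01q = 8 + 0.004q → q* = 935.71429, p* = 11.74286.
Marginal revenue: MR = 21.1 − 0.02q. Set MR = MC: 21.1 − 0.02q = 8 + 0.004q → q_m = 545.83333.
Price p_m = 21.1 − 0.01·545.83333 = 15.64167; MC(q_m) = 8 + 0.004·545.83333 = 10.18333.
Competitive q* = 935.71429, so Δq = 389.88096; wedge = 15.64167 − 10.18333 = 5.45834.
DWL = ½ × 389.88096 × 5.45834 = $1064.05 thousand.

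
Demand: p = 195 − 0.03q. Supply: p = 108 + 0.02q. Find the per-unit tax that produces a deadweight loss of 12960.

36

Competitive equilibrium: 195 − 0.03q = 108 + 0.02q → q* = 1740, p* = 142.8.
A tax t gives Δq = t/0.05 and wedge t, so DWL = t²/0.1.
t²/0.1 = 12960 → t² = 1296 → t = 36.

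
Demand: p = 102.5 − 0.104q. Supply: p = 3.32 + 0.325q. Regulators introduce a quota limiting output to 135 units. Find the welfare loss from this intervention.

1984.62

Competitive equilibrium: 102.5 − 0.104q = 3.32 + 0.325q → q* = 231.1888, p* = 78.4564.
At q = 135: demand price = 102.5 − 0.104·135 = 88.46; supply price = 3.32 + 0.325·135 = 47.195.
Δq = 231.1888 − 135 = 96.1888; wedge = 88.46 − 47.195 = 41.265.
Deadweight loss = ½ × 96.1888 × 41.265 = 1984.62.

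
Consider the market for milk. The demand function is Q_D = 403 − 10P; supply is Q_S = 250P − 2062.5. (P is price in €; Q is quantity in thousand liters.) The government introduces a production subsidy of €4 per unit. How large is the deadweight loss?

In inverse form: demand P = 40.3 − 0.1Q, supply P = 8.25 + 0.004Q.
Competitive equilibrium: 40.3 − 0.1Q = 8.25 + 0.004Q → Q* = 308.1731, P* = 9.4827.
The subsidy lowers effective supply by 4: P = 4.25 + 0.004Q.
New quantity: 40.3 − 0.1Q = 4.25 + 0.004Q → Q' = 346.6346.
Overproduction ΔQ = 346.6346 − 308.1731 = 38.4615; wedge = subsidy = 4.
Deadweight loss = ½ × 38.4615 × 4 = €76.92 thousand.

€76.92 thousand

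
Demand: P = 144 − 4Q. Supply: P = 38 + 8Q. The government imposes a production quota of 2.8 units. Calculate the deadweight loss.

218.41

Competitive equilibrium: 144 − 4Q = 38 + 8Q → Q* = 8.8333, P* = 108.6667.
At Q = 2.8: demand price = 144 − 4·2.8 = 132.8; supply price = 38 + 8·2.8 = 60.4.
ΔQ = 8.8333 − 2.8 = 6.0333; wedge = 132.8 − 60.4 = 72.4.
The triangle = ½ × 6.0333 × 72.4 = 218.41.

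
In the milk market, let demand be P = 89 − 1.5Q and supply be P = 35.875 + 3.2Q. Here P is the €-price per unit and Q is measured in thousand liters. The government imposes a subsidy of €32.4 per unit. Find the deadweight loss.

€111.68 thousand

Competitive equilibrium: 89 − 1.5Q = 35.875 + 3.2Q → Q* = 11.3032, P* = 72.0452.
The subsidy lowers effective supply by 32.4: P = 3.475 + 3.2Q.
New quantity: 89 − 1.5Q = 3.475 + 3.2Q → Q' = 18.1968.
Overproduction ΔQ = 18.1968 − 11.3032 = 6.8936; wedge = subsidy = 32.4.
Deadweight loss = ½ × 6.8936 × 32.4 = €111.68 thousand.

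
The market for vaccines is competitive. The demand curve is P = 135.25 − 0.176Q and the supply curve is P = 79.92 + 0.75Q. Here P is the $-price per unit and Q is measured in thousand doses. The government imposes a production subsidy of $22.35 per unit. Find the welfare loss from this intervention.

$269.72 thousand

Competitive equilibrium: 135.25 − 0.176Q = 79.92 + 0.75Q → Q* = 59.7516, P* = 124.7337.
The subsidy lowers effective supply by 22.35: P = 57.57 + 0.75Q.
New quantity: 135.25 − 0.176Q = 57.57 + 0.75Q → Q' = 83.8877.
Overproduction ΔQ = 83.8877 − 59.7516 = 24.1361; wedge = subsidy = 22.35.
Welfare loss = ½ × 24.1361 × 22.35 = $269.72 thousand.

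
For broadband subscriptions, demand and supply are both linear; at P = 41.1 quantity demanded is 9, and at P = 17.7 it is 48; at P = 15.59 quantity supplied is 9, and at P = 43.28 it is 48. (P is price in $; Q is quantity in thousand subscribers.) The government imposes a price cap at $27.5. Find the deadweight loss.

Demand slope = (17.7 − 41.1)/(48 − 9) = −0.6, so P = 46.5 − 0.6Q.
Supply slope = (43.28 − 15.59)/(48 − 9) = 0.71, so P = 9.2 + 0.71Q.
Competitive equilibrium: 46.5 − 0.6Q = 9.2 + 0.71Q → Q* = 28.4733, P* = 29.416.
At the ceiling P = 27.5, quantity supplied = (27.5 − 9.2)/0.71 = 25.7746.
Willingness to pay at Q' = 25.7746: 46.5 − 0.6·25.7746 = 31.0352.
ΔQ = 28.4733 − 25.7746 = 2.6987; wedge = 31.0352 − 27.5 = 3.5352.
The triangle = ½ × 2.6987 × 3.5352 = $4.77 thousand.

$4.77 thousand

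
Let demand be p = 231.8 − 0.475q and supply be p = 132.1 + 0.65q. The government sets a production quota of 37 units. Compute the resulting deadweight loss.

Competitive equilibrium: 231.8 − 0.475q = 132.1 + 0.65q → q* = 88.6222, p* = 189.7044.
At q = 37: demand price = 231.8 − 0.475·37 = 214.225; supply price = 132.1 + 0.65·37 = 156.15.
Δq = 88.6222 − 37 = 51.6222; wedge = 214.225 − 156.15 = 58.075.
Deadweight loss = ½ × 51.6222 × 58.075 = 1498.98.

1498.98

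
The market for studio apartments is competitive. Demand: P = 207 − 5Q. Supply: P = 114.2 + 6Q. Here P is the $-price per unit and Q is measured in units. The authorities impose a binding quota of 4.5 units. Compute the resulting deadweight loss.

$85.22

Competitive equilibrium: 207 − 5Q = 114.2 + 6Q → Q* = 8.4364, P* = 164.8182.
At Q = 4.5: demand price = 207 − 5·4.5 = 184.5; supply price = 114.2 + 6·4.5 = 141.2.
ΔQ = 8.4364 − 4.5 = 3.9364; wedge = 184.5 − 141.2 = 43.3.
The triangle = ½ × 3.9364 × 43.3 = $85.22.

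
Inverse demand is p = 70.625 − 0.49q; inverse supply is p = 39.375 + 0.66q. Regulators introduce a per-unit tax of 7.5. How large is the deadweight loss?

Competitive equilibrium: 70.625 − 0.49q = 39.375 + 0.66q → q* = 27.1739, p* = 57.3098.
With the tax, the buyer price exceeds the seller price by 7.5: (70.625 − 0.49q) − (39.375 + 0.66q) = 7.5 → q' = 20.6522.
Δq = 27.1739 − 20.6522 = 6.5217; the wedge equals the tax, 7.5.
The triangle = ½ × 6.5217 × 7.5 = 24.46.

24.46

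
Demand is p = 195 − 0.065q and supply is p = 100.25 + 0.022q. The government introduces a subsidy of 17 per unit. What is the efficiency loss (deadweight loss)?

Competitive equilibrium: 195 − 0.065q = 100.25 + 0.022q → q* = 1089.0805, p* = 124.2098.
The subsidy lowers effective supply by 17: p = 83.25 + 0.022q.
New quantity: 195 − 0.065q = 83.25 + 0.022q → q' = 1284.4828.
Overproduction Δq = 1284.4828 − 1089.0805 = 195.4023; wedge = subsidy = 17.
Welfare loss = ½ × 195.4023 × 17 = 1660.92.

1660.92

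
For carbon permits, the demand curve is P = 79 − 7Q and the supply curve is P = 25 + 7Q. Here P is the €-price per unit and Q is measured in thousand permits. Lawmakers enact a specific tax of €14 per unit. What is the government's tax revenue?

€40 thousand

Competitive equilibrium: 79 − 7Q = 25 + 7Q → Q* = 3.8571, P* = 52.
With the tax, the buyer price exceeds the seller price by 14: (79 − 7Q) − (25 + 7Q) = 14 → Q' = 2.8571.
Tax revenue = 14 × 2.8571 = €40 thousand.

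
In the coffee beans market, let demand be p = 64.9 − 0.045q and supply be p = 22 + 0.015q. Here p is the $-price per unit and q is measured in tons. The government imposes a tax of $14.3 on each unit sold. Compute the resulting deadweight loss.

Competitive equilibrium: 64.9 − 0.045q = 22 + 0.015q → q* = 715, p* = 32.725.
With the tax, the buyer price exceeds the seller price by 14.3: (64.9 − 0.045q) − (22 + 0.015q) = 14.3 → q' = 476.6667.
Δq = 715 − 476.6667 = 238.3333; the wedge equals the tax, 14.3.
DWL = ½ × 238.3333 × 14.3 = $1704.08.

$1704.08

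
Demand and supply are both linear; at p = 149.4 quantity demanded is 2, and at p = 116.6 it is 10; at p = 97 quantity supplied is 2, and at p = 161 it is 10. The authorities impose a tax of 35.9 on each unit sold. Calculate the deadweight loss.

53.26

Demand slope = (116.6 − 149.4)/(10 − 2) = −4.1, so p = 157.6 − 4.1q.
Supply slope = (161 − 97)/(10 − 2) = 8, so p = 81 + 8q.
Competitive equilibrium: 157.6 − 4.1q = 81 + 8q → q* = 6.3306, p* = 131.6446.
With the tax, the buyer price exceeds the seller price by 35.9: (157.6 − 4.1q) − (81 + 8q) = 35.9 → q' = 3.3636.
Δq = 6.3306 − 3.3636 = 2.967; the wedge equals the tax, 35.9.
The triangle = ½ × 2.967 × 35.9 = 53.26.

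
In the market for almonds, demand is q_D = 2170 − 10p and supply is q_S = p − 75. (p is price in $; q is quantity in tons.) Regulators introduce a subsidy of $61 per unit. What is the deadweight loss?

In inverse form: demand p = 217 − 0.1q, supply p = 75 + q.
Competitive equilibrium: 217 − 0.1q = 75 + q → q* = 129.09091, p* = 204.09091.
The subsidy lowers effective supply by 61: p = 14 + q.
New quantity: 217 − 0.1q = 14 + q → q' = 184.54545.
Overproduction Δq = 184.54545 − 129.09091 = 55.45454; wedge = subsidy = 61.
Deadweight loss = ½ × 55.45454 × 61 = $1691.36.

$1691.36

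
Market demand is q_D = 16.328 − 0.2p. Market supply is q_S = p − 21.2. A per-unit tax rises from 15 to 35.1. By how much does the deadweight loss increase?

83.92

In inverse form: demand p = 81.64 − 5q, supply p = 21.2 + q.
Competitive equilibrium: 81.64 − 5q = 21.2 + q → q* = 10.0733, p* = 31.2733.
For a per-unit tax t: Δq = t/6, so DWL = ½·t·(t/6) = t²/12.
At t = 15: DWL = 18.75. At t = 35.1: DWL = 102.668.
Increase = 102.668 − 18.75 = 83.92.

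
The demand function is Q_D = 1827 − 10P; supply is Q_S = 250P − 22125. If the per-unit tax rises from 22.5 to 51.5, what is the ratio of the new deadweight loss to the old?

In inverse form: demand P = 182.7 − 0.1Q, supply P = 88.5 + 0.004Q.
Competitive equilibrium: 182.7 − 0.1Q = 88.5 + 0.004Q → Q* = 905.7692, P* = 92.1231.
For a per-unit tax t: ΔQ = t/0.104, so DWL = ½·t·(t/0.104) = t²/0.208.
At t = 22.5: DWL = 2433.894. At t = 51.5: DWL = 12751.202.
Ratio = (51.5/22.5)² = 5.239.

5.239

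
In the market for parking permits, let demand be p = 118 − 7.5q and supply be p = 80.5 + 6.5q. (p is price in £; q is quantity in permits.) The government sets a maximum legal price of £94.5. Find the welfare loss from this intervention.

Competitive equilibrium: 118 − 7.5q = 80.5 + 6.5q → q* = 2.6786, p* = 97.9107.
At the ceiling p = 94.5, quantity supplied = (94.5 − 80.5)/6.5 = 2.1538.
Willingness to pay at q' = 2.1538: 118 − 7.5·2.1538 = 101.8465.
Δq = 2.6786 − 2.1538 = 0.5248; wedge = 101.8465 − 94.5 = 7.3465.
The triangle = ½ × 0.5248 × 7.3465 = £1.93.

£1.93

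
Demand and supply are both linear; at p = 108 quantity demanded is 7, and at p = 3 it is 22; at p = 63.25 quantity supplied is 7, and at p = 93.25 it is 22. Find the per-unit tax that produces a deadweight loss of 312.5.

75

Demand slope = (3 − 108)/(22 − 7) = −7, so p = 157 − 7q.
Supply slope = (93.25 − 63.25)/(22 − 7) = 2, so p = 49.25 + 2q.
Competitive equilibrium: 157 − 7q = 49.25 + 2q → q* = 11.9722, p* = 73.1944.
A tax t gives Δq = t/9 and wedge t, so DWL = t²/18.
t²/18 = 312.5 → t² = 5625 → t = 75.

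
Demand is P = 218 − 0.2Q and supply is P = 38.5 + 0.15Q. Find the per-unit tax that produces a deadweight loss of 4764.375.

Competitive equilibrium: 218 − 0.2Q = 38.5 + 0.15Q → Q* = 512.8571, P* = 115.4286.
A tax t gives ΔQ = t/0.35 and wedge t, so DWL = t²/0.7.
t²/0.7 = 4764.375 → t² = 3335.0625 → t = 57.75.

57.75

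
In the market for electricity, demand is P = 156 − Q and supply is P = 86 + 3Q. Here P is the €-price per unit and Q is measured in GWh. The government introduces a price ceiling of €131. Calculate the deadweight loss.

Competitive equilibrium: 156 − Q = 86 + 3Q → Q* = 17.5, P* = 138.5.
At the ceiling P = 131, quantity supplied = (131 − 86)/3 = 15.
Willingness to pay at Q' = 15: 156 − 1·15 = 141.
ΔQ = 17.5 − 15 = 2.5; wedge = 141 − 131 = 10.
Deadweight loss = ½ × 2.5 × 10 = €12.50.

€12.50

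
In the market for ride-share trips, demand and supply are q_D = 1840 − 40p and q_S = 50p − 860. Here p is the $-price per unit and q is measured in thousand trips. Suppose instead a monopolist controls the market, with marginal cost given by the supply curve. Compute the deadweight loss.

$1175.51 thousand

In inverse form: demand p = 46 − 0.025q, supply p = 17.2 + 0.02q.
Competitive equilibrium: 46 − 0.025q = 17.2 + 0.02q → q* = 640, p* = 30.
Marginal revenue: MR = 46 − 0.05q. Set MR = MC: 46 − 0.05q = 17.2 + 0.02q → q_m = 411.4286.
Price p_m = 46 − 0.025·411.4286 = 35.7143; MC(q_m) = 17.2 + 0.02·411.4286 = 25.4286.
Competitive q* = 640, so Δq = 228.5714; wedge = 35.7143 − 25.4286 = 10.2857.
DWL = ½ × 228.5714 × 10.2857 = $1175.51 thousand.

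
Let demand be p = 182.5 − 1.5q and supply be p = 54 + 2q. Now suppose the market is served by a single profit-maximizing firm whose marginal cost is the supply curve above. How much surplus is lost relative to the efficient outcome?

Competitive equilibrium: 182.5 − 1.5q = 54 + 2q → q* = 36.7143, p* = 127.4286.
Marginal revenue: MR = 182.5 − 3q. Set MR = MC: 182.5 − 3q = 54 + 2q → q_m = 25.7.
Price p_m = 182.5 − 1.5·25.7 = 143.95; MC(q_m) = 54 + 2·25.7 = 105.4.
Competitive q* = 36.7143, so Δq = 11.0143; wedge = 143.95 − 105.4 = 38.55.
The triangle = ½ × 11.0143 × 38.55 = 212.30.

212.30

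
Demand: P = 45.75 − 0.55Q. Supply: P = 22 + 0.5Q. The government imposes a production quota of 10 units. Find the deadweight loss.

Competitive equilibrium: 45.75 − 0.55Q = 22 + 0.5Q → Q* = 22.619, P* = 33.3095.
At Q = 10: demand price = 45.75 − 0.55·10 = 40.25; supply price = 22 + 0.5·10 = 27.
ΔQ = 22.619 − 10 = 12.619; wedge = 40.25 − 27 = 13.25.
Deadweight loss = ½ × 12.619 × 13.25 = 83.60.

83.60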